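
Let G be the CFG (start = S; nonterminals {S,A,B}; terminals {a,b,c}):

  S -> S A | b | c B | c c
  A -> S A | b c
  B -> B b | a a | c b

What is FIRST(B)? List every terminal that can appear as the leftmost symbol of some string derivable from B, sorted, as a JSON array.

FIRST iteration:
iter 1:
  A via A→b c: +{b}
  B via B→a a: +{a}
  B via B→c b: +{c}
  S via S→b: +{b}
  S via S→c B: +{c}
  FIRST[S]={b,c}  FIRST[A]={b}  FIRST[B]={a,c}
iter 2:
  A via A→S A: +{c}
  FIRST[S]={b,c}  FIRST[A]={b,c}  FIRST[B]={a,c}
iter 3: (no change)
  FIRST[S]={b,c}  FIRST[A]={b,c}  FIRST[B]={a,c}

FIRST(B) = ["a", "c"]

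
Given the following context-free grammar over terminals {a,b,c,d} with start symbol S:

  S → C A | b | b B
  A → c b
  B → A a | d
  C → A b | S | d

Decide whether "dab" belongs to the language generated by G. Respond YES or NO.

CNF form of G:
  S -> C A | T1 B | b
  A -> T0 T1
  B -> A T2 | d
  C -> A T1 | C A | T1 B | b | d
  T0 -> c
  T1 -> b
  T2 -> a

Fill CYK table bottom-up:
  cell(0,0) d: {B,C}
  cell(1,1) a: {T2}  orig:{}
  cell(2,2) b: {C,S,T1}  orig:{C,S}
  cell(0,1) da: ∅
  cell(1,2) ab: ∅
  cell(0,2) dab: ∅

S ∉ T[0,2] ⇒ NO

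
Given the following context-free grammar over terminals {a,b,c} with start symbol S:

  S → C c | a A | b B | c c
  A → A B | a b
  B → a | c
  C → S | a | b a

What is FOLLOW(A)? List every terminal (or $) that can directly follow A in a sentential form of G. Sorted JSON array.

FIRST sets, iterate to fixpoint:
[1]
  A via A→a b: +{a}
  B via B→a: +{a}
  B via B→c: +{c}
  C via C→a: +{a}
  C via C→b a: +{b}
  S via S→C c: +{a,b}
  S via S→c c: +{c}
  FIRST[S]={a,b,c}  FIRST[A]={a}  FIRST[B]={a,c}  FIRST[C]={a,b}
[2]
  C via C→S: +{c}
  FIRST[S]={a,b,c}  FIRST[A]={a}  FIRST[B]={a,c}  FIRST[C]={a,b,c}
[3] — fixpoint
  FIRST[S]={a,b,c}  FIRST[A]={a}  FIRST[B]={a,c}  FIRST[C]={a,b,c}

FOLLOW iteration:
FOLLOW(S) := {$}
pass 1:
  A→A B: FOLLOW(A) ⊇ FIRST(B) = {a,c}; new: +{a,c}
  A→A B: FOLLOW(B) ⊇ FOLLOW(A) ⊇ {a,c}; new: +{a,c}
  S→C c: FOLLOW(C) ⊇ FIRST(c) = {c}; new: +{c}
  S→a A: FOLLOW(A) ⊇ FOLLOW(S) ⊇ {$}; new: +{$}
  S→b B: FOLLOW(B) ⊇ FOLLOW(S) ⊇ {$}; new: +{$}
  FOLLOW(S)={$}  FOLLOW(A)={$,a,c}  FOLLOW(B)={$,a,c}  FOLLOW(C)={c}
pass 2:
  C→S: FOLLOW(S) ⊇ FOLLOW(C) ⊇ {c}; new: +{c}
  FOLLOW(S)={$,c}  FOLLOW(A)={$,a,c}  FOLLOW(B)={$,a,c}  FOLLOW(C)={c}
pass 3: (no change)
  FOLLOW(S)={$,c}  FOLLOW(A)={$,a,c}  FOLLOW(B)={$,a,c}  FOLLOW(C)={c}

FOLLOW(A) = ["$", "a", "c"]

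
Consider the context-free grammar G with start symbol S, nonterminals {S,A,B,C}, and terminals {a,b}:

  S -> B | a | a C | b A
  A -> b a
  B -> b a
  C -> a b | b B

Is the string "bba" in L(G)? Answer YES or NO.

CNF form of G:
  S -> T0 A | T0 T1 | T1 C | a
  A -> T0 T1
  B -> T0 T1
  C -> T0 B | T1 T0
  T0 -> b
  T1 -> a

CYK fill:
  cell(0,0) b: {T0}  orig:{}
  cell(1,1) b: {T0}  orig:{}
  cell(2,2) a: {S,T1}  orig:{S}
  cell(0,1) bb: ∅
  cell(1,2) ba: {A,B,S}
  cell(0,2) bba: {C,S}

S ∈ T[0,2] ⇒ YES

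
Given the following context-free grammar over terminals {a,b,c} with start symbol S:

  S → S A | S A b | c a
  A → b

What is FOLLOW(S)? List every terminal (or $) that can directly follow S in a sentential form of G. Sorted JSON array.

FIRST sets, iterate to fixpoint:
pass 1:
  A via A→b: +{b}
  S via S→c a: +{c}
  FIRST(S)={c}  FIRST(A)={b}
pass 2: — fixpoint
  FIRST(S)={c}  FIRST(A)={b}

FOLLOW iteration:
initialize: $ ∈ FOLLOW(S)
iter 1:
  S→S A: FOLLOW(S) ⊇ FIRST(A) = {b}; new: +{b}
  S→S A: FOLLOW(A) ⊇ FOLLOW(S) ⊇ {$,b}; new: +{$,b}
  FOLLOW(S)={$,b}  FOLLOW(A)={$,b}
iter 2: (stable)
  FOLLOW(S)={$,b}  FOLLOW(A)={$,b}

FOLLOW(S) = ["$", "b"]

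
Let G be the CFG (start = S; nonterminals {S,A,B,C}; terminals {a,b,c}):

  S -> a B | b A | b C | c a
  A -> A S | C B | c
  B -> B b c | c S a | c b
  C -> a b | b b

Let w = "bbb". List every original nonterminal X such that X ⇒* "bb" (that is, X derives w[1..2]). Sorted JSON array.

Convert to CNF:
  S -> T0 A | T0 C | T1 T2 | T2 B
  A -> A S | C B | c
  B -> B X3 | T1 T0 | T1 X4
  C -> T0 T0 | T2 T0
  T0 -> b
  T1 -> c
  T2 -> a
  X3 -> T0 T1
  X4 -> S T2

CYK fill, restricted to cells inside w[1..2]:
  [1..1]={T0}  "b"  orig:{}
  [2..2]={T0}  "b"  orig:{}
  [1..2]={C}  "bb"

Original NTs in T[1,2] deriving "bb": ["C"]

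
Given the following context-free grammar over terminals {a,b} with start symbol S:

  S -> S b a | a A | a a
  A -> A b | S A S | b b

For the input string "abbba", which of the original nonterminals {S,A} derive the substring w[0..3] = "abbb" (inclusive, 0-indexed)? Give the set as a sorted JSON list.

Convert to CNF:
  S -> S X3 | T1 A | T1 T1
  A -> A T0 | S X2 | T0 T0
  T0 -> b
  T1 -> a
  X2 -> A S
  X3 -> T0 T1

CYK table (by increasing span) (cells [i..j] with 0 ≤ i ≤ j ≤ 3 only):
  cell(0,0) a: {T1}  orig:{}
  cell(1,1) b: {T0}  orig:{}
  cell(2,2) b: {T0}  orig:{}
  cell(3,3) b: {T0}  orig:{}
  cell(0,1) ab: ∅
  cell(1,2) bb: {A}
  cell(2,3) bb: {A}
  cell(0,2) abb: {S}
  cell(1,3) bbb: {A}
  cell(0,3) abbb: {S}

Original NTs in T[0,3] deriving "abbb": ["S"]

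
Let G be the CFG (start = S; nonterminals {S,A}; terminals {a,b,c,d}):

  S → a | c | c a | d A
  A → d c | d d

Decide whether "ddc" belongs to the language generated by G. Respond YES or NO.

Convert to CNF:
  S -> T0 A | T1 T2 | a | c
  A -> T0 T0 | T0 T1
  T0 -> d
  T1 -> c
  T2 -> a

CYK fill:
  T[0,0] 'd' = {T0}  orig:{}
  T[1,1] 'd' = {T0}  orig:{}
  T[2,2] 'c' = {S,T1}  orig:{S}
  T[0,1] 'dd' = {A}
  T[1,2] 'dc' = {A}
  T[0,2] 'ddc' = {S}

S ∈ T[0,2] ⇒ YES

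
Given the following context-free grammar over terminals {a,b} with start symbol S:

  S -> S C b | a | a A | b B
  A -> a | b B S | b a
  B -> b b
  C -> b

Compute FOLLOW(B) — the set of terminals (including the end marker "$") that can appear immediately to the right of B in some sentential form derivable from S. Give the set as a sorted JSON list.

Compute FIRST by fixpoint:
round 1:
  A via A→a: +{a}
  A via A→b B S: +{b}
  B via B→b b: +{b}
  C via C→b: +{b}
  S via S→a: +{a}
  S via S→b B: +{b}
  S: {a,b}  A: {a,b}  B: {b}  C: {b}
round 2: done
  S: {a,b}  A: {a,b}  B: {b}  C: {b}

Compute FOLLOW by fixpoint:
FOLLOW(S) := {$}
pass 1:
  A→b B S: FOLLOW(B) ⊇ FIRST(S) = {a,b}; new: +{a,b}
  S→S C b: FOLLOW(S) ⊇ FIRST(C) = {b}; new: +{b}
  S→S C b: FOLLOW(C) ⊇ FIRST(b) = {b}; new: +{b}
  S→a A: FOLLOW(A) ⊇ FOLLOW(S) ⊇ {$,b}; new: +{$,b}
  S→b B: FOLLOW(B) ⊇ FOLLOW(S) ⊇ {$,b}; new: +{$}
  S: {$,b}  A: {$,b}  B: {$,a,b}  C: {b}
pass 2: done
  S: {$,b}  A: {$,b}  B: {$,a,b}  C: {b}

FOLLOW(B) = ["$", "a", "b"]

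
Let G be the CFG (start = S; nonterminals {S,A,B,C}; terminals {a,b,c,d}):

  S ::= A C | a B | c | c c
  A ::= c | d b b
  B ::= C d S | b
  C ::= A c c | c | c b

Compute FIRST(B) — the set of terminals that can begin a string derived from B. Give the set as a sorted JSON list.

Compute FIRST by fixpoint:
[1]
  A via A→c: +{c}
  A via A→d b b: +{d}
  B via B→b: +{b}
  C via C→A c c: +{c,d}
  S via S→A C: +{c,d}
  S via S→a B: +{a}
  FIRST(S)={a,c,d}  FIRST(A)={c,d}  FIRST(B)={b}  FIRST(C)={c,d}
[2]
  B via B→C d S: +{c,d}
  FIRST(S)={a,c,d}  FIRST(A)={c,d}  FIRST(B)={b,c,d}  FIRST(C)={c,d}
[3] done
  FIRST(S)={a,c,d}  FIRST(A)={c,d}  FIRST(B)={b,c,d}  FIRST(C)={c,d}

FIRST(B) = ["b", "c", "d"]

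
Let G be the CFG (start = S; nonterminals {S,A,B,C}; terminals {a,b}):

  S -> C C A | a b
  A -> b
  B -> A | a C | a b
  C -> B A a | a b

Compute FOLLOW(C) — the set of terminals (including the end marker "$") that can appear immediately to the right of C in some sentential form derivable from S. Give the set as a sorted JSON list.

Compute FIRST by fixpoint:
pass 1:
  A via A→b: +{b}
  B via B→A: +{b}
  B via B→a C: +{a}
  C via C→B A a: +{a,b}
  S via S→C C A: +{a,b}
  S: {a,b}  A: {b}  B: {a,b}  C: {a,b}
pass 2: (no change)
  S: {a,b}  A: {b}  B: {a,b}  C: {a,b}

FOLLOW sets:
seed FOLLOW(S) with $
[1]
  C→B A a: FOLLOW(B) ⊇ FIRST(A) = {b}; new: +{b}
  C→B A a: FOLLOW(A) ⊇ FIRST(a) = {a}; new: +{a}
  S→C C A: FOLLOW(C) ⊇ FIRST(C) = {a,b}; new: +{a,b}
  S→C C A: FOLLOW(A) ⊇ FOLLOW(S) ⊇ {$}; new: +{$}
  S: {$}  A: {$,a}  B: {b}  C: {a,b}
[2]
  B→A: FOLLOW(A) ⊇ FOLLOW(B) ⊇ {b}; new: +{b}
  S: {$}  A: {$,a,b}  B: {b}  C: {a,b}
[3] (no change)
  S: {$}  A: {$,a,b}  B: {b}  C: {a,b}

FOLLOW(C) = ["a", "b"]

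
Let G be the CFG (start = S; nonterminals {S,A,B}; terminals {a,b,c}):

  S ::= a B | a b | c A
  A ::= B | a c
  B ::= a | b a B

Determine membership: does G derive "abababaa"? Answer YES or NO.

CNF form of G:
  S -> T0 B | T0 T2 | T1 A
  A -> T0 T1 | T2 X3 | a
  B -> T2 X4 | a
  T0 -> a
  T1 -> c
  T2 -> b
  X3 -> T0 B
  X4 -> T0 B

CYK fill:
  cell(0,0) a: {A,B,T0}  orig:{A,B}
  cell(1,1) b: {T2}  orig:{}
  cell(2,2) a: {A,B,T0}  orig:{A,B}
  cell(3,3) b: {T2}  orig:{}
  cell(4,4) a: {A,B,T0}  orig:{A,B}
  cell(5,5) b: {T2}  orig:{}
  cell(6,6) a: {A,B,T0}  orig:{A,B}
  cell(7,7) a: {A,B,T0}  orig:{A,B}
  cell(0,1) ab: {S}
  cell(1,2) ba: ∅
  cell(2,3) ab: {S}
  cell(3,4) ba: ∅
  cell(4,5) ab: {S}
  cell(5,6) ba: ∅
  cell(6,7) aa: {S,X3,X4}  orig:{S}
  cell(0,2) aba: ∅
  cell(1,3) bab: ∅
  cell(2,4) aba: ∅
  cell(3,5) bab: ∅
  cell(4,6) aba: ∅
  cell(5,7) baa: {A,B}
  cell(0,3) abab: ∅
  cell(1,4) baba: ∅
  cell(2,5) abab: ∅
  cell(3,6) baba: ∅
  cell(4,7) abaa: {S,X3,X4}  orig:{S}
  cell(0,4) ababa: ∅
  cell(1,5) babab: ∅
  cell(2,6) ababa: ∅
  cell(3,7) babaa: {A,B}
  cell(0,5) ababab: ∅
  cell(1,6) bababa: ∅
  cell(2,7) ababaa: {S,X3,X4}  orig:{S}
  cell(0,6) abababa: ∅
  cell(1,7) bababaa: {A,B}
  cell(0,7) abababaa: {S,X3,X4}  orig:{S}

S ∈ T[0,7] ⇒ YES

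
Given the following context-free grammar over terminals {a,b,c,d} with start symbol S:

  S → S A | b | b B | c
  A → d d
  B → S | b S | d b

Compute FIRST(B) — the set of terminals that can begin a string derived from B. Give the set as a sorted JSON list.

FIRST sets, iterate to fixpoint:
[1]
  A via A→d d: +{d}
  B via B→b S: +{b}
  B via B→d b: +{d}
  S via S→b: +{b}
  S via S→c: +{c}
  S: {b,c}  A: {d}  B: {b,d}
[2]
  B via B→S: +{c}
  S: {b,c}  A: {d}  B: {b,c,d}
[3] (stable)
  S: {b,c}  A: {d}  B: {b,c,d}

FIRST(B) = ["b", "c", "d"]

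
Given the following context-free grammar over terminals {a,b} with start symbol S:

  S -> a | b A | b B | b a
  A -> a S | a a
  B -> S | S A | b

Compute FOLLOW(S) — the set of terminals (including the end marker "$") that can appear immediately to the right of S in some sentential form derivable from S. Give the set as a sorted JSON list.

FIRST iteration:
round 1:
  A via A→a S: +{a}
  B via B→b: +{b}
  S via S→a: +{a}
  S via S→b A: +{b}
  FIRST[S]={a,b}  FIRST[A]={a}  FIRST[B]={b}
round 2:
  B via B→S: +{a}
  FIRST[S]={a,b}  FIRST[A]={a}  FIRST[B]={a,b}
round 3: done
  FIRST[S]={a,b}  FIRST[A]={a}  FIRST[B]={a,b}

FOLLOW sets:
seed FOLLOW(S) with $
pass 1:
  B→S A: FOLLOW(S) ⊇ FIRST(A) = {a}; new: +{a}
  S→b A: FOLLOW(A) ⊇ FOLLOW(S) ⊇ {$,a}; new: +{$,a}
  S→b B: FOLLOW(B) ⊇ FOLLOW(S) ⊇ {$,a}; new: +{$,a}
  FOLLOW[S]={$,a}  FOLLOW[A]={$,a}  FOLLOW[B]={$,a}
pass 2: (no change)
  FOLLOW[S]={$,a}  FOLLOW[A]={$,a}  FOLLOW[B]={$,a}

FOLLOW(S) = ["$", "a"]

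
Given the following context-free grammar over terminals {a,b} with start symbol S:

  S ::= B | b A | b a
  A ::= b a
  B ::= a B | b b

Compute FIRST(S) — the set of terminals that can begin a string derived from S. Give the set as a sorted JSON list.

FIRST sets, iterate to fixpoint:
pass 1:
  A via A→b a: +{b}
  B via B→a B: +{a}
  B via B→b b: +{b}
  S via S→B: +{a,b}
  FIRST(S)={a,b}  FIRST(A)={b}  FIRST(B)={a,b}
pass 2: (stable)
  FIRST(S)={a,b}  FIRST(A)={b}  FIRST(B)={a,b}

FIRST(S) = ["a", "b"]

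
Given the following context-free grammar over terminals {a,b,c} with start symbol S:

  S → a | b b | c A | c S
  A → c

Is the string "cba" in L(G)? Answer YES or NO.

CNF form of G:
  S -> T0 T0 | T1 A | T1 S | a
  A -> c
  T0 -> b
  T1 -> c

CYK fill:
  cell(0,0) c: {A,T1}  orig:{A}
  cell(1,1) b: {T0}  orig:{}
  cell(2,2) a: {S}
  cell(0,1) cb: ∅
  cell(1,2) ba: ∅
  cell(0,2) cba: ∅

S ∉ T[0,2] ⇒ NO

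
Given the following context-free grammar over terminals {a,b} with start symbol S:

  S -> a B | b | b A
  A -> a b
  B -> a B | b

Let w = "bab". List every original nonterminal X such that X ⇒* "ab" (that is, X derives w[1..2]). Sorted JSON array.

CNF form of G:
  S -> T0 B | T1 A | b
  A -> T0 T1
  B -> T0 B | b
  T0 -> a
  T1 -> b

CYK fill (cells [i..j] with 1 ≤ i ≤ j ≤ 2 only):
  T[1,1] 'a' = {T0}  orig:{}
  T[2,2] 'b' = {B,S,T1}  orig:{B,S}
  T[1,2] 'ab' = {A,B,S}

Original NTs in T[1,2] deriving "ab": ["A", "B", "S"]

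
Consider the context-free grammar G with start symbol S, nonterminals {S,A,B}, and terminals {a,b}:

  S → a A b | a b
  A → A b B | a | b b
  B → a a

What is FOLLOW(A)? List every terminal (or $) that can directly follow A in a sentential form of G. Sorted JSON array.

FIRST sets, iterate to fixpoint:
iter 1:
  A via A→a: +{a}
  A via A→b b: +{b}
  B via B→a a: +{a}
  S via S→a A b: +{a}
  S: {a}  A: {a,b}  B: {a}
iter 2: (no change)
  S: {a}  A: {a,b}  B: {a}

Compute FOLLOW by fixpoint:
FOLLOW(S) := {$}
pass 1:
  A→A b B: FOLLOW(A) ⊇ FIRST(b) = {b}; new: +{b}
  A→A b B: FOLLOW(B) ⊇ FOLLOW(A) ⊇ {b}; new: +{b}
  S: {$}  A: {b}  B: {b}
pass 2: (stable)
  S: {$}  A: {b}  B: {b}

FOLLOW(A) = ["b"]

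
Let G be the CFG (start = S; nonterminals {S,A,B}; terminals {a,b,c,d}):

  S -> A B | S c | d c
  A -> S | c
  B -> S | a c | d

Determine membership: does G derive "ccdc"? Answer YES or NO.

Convert to CNF:
  S -> A B | S T0 | T1 T0
  A -> A B | S T0 | T1 T0 | c
  B -> A B | S T0 | T1 T0 | T2 T0 | d
  T0 -> c
  T1 -> d
  T2 -> a

CYK fill:
  cell(0,0) c: {A,T0}  orig:{A}
  cell(1,1) c: {A,T0}  orig:{A}
  cell(2,2) d: {B,T1}  orig:{B}
  cell(3,3) c: {A,T0}  orig:{A}
  cell(0,1) cc: ∅
  cell(1,2) cd: {A,B,S}
  cell(2,3) dc: {A,B,S}
  cell(0,2) ccd: {A,B,S}
  cell(1,3) cdc: {A,B,S}
  cell(0,3) ccdc: {A,B,S}

S ∈ T[0,3] ⇒ YES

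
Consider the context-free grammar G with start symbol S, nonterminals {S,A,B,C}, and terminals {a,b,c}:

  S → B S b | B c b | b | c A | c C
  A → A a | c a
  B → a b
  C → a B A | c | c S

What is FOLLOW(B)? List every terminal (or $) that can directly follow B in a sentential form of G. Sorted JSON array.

Compute FIRST by fixpoint:
iter 1:
  A via A→c a: +{c}
  B via B→a b: +{a}
  C via C→a B A: +{a}
  C via C→c: +{c}
  S via S→B S b: +{a}
  S via S→b: +{b}
  S via S→c A: +{c}
  S: {a,b,c}  A: {c}  B: {a}  C: {a,c}
iter 2: done
  S: {a,b,c}  A: {c}  B: {a}  C: {a,c}

FOLLOW sets:
FOLLOW(S) := {$}
round 1:
  A→A a: FOLLOW(A) ⊇ FIRST(a) = {a}; new: +{a}
  C→a B A: FOLLOW(B) ⊇ FIRST(A) = {c}; new: +{c}
  S→B S b: FOLLOW(B) ⊇ FIRST(S) = {a,b,c}; new: +{a,b}
  S→B S b: FOLLOW(S) ⊇ FIRST(b) = {b}; new: +{b}
  S→c A: FOLLOW(A) ⊇ FOLLOW(S) ⊇ {$,b}; new: +{$,b}
  S→c C: FOLLOW(C) ⊇ FOLLOW(S) ⊇ {$,b}; new: +{$,b}
  S: {$,b}  A: {$,a,b}  B: {a,b,c}  C: {$,b}
round 2: (stable)
  S: {$,b}  A: {$,a,b}  B: {a,b,c}  C: {$,b}

FOLLOW(B) = ["a", "b", "c"]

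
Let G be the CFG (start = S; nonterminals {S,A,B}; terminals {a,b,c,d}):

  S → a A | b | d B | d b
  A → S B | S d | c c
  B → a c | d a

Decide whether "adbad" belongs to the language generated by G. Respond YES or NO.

Convert to CNF:
  S -> T0 B | T0 T3 | T2 A | b
  A -> S B | S T0 | T1 T1
  B -> T0 T2 | T2 T1
  T0 -> d
  T1 -> c
  T2 -> a
  T3 -> b

Fill CYK table bottom-up:
  T[0,0] 'a' = {T2}  orig:{}
  T[1,1] 'd' = {T0}  orig:{}
  T[2,2] 'b' = {S,T3}  orig:{S}
  T[3,3] 'a' = {T2}  orig:{}
  T[4,4] 'd' = {T0}  orig:{}
  T[0,1] 'ad' = ∅
  T[1,2] 'db' = {S}
  T[2,3] 'ba' = ∅
  T[3,4] 'ad' = ∅
  T[0,2] 'adb' = ∅
  T[1,3] 'dba' = ∅
  T[2,4] 'bad' = ∅
  T[0,3] 'adba' = ∅
  T[1,4] 'dbad' = ∅
  T[0,4] 'adbad' = ∅

S ∉ T[0,4] ⇒ NO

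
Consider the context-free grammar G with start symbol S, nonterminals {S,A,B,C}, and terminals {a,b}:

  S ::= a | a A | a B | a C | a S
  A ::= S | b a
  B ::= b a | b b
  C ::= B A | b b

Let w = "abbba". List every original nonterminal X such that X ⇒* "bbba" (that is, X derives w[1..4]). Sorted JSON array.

CNF form of G:
  S -> T0 A | T0 B | T0 C | T0 S | a
  A -> T0 A | T0 B | T0 C | T0 S | T1 T0 | a
  B -> T1 T0 | T1 T1
  C -> B A | T1 T1
  T0 -> a
  T1 -> b

CYK fill, restricted to cells inside w[1..4]:
  T[1,1] 'b' = {T1}  orig:{}
  T[2,2] 'b' = {T1}  orig:{}
  T[3,3] 'b' = {T1}  orig:{}
  T[4,4] 'a' = {A,S,T0}  orig:{A,S}
  T[1,2] 'bb' = {B,C}
  T[2,3] 'bb' = {B,C}
  T[3,4] 'ba' = {A,B}
  T[1,3] 'bbb' = ∅
  T[2,4] 'bba' = {C}
  T[1,4] 'bbba' = {C}

Original NTs in T[1,4] deriving "bbba": ["C"]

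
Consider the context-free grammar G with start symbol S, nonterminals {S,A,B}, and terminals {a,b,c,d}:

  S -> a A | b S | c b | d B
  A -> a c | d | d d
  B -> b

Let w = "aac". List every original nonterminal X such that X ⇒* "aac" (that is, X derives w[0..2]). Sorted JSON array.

Convert to CNF:
  S -> T0 A | T1 T3 | T2 B | T3 S
  A -> T0 T1 | T2 T2 | d
  B -> b
  T0 -> a
  T1 -> c
  T2 -> d
  T3 -> b

CYK fill — only the sub-triangle for w[0..2]:
  [0..0]={T0}  "a"  orig:{}
  [1..1]={T0}  "a"  orig:{}
  [2..2]={T1}  "c"  orig:{}
  [0..1]=∅  "aa"
  [1..2]={A}  "ac"
  [0..2]={S}  "aac"

Original NTs in T[0,2] deriving "aac": ["S"]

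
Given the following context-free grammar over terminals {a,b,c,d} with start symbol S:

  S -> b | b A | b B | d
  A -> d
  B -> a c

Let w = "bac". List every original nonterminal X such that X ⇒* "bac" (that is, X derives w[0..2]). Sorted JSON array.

CNF form of G:
  S -> T2 A | T2 B | b | d
  A -> d
  B -> T0 T1
  T0 -> a
  T1 -> c
  T2 -> b

Fill CYK table bottom-up, restricted to cells inside w[0..2]:
  T[0,0] 'b' = {S,T2}  orig:{S}
  T[1,1] 'a' = {T0}  orig:{}
  T[2,2] 'c' = {T1}  orig:{}
  T[0,1] 'ba' = ∅
  T[1,2] 'ac' = {B}
  T[0,2] 'bac' = {S}

Original NTs in T[0,2] deriving "bac": ["S"]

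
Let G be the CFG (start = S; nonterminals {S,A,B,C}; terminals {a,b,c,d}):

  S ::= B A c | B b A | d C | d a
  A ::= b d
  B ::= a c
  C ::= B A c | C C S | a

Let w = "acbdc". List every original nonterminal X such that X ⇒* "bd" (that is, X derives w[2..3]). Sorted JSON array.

CNF form of G:
  S -> B X6 | B X7 | T1 C | T1 T2
  A -> T0 T1
  B -> T2 T3
  C -> B X4 | C X5 | a
  T0 -> b
  T1 -> d
  T2 -> a
  T3 -> c
  X4 -> A T3
  X5 -> C S
  X6 -> A T3
  X7 -> T0 A

CYK fill, restricted to cells inside w[2..3]:
  T[2,2] 'b' = {T0}  orig:{}
  T[3,3] 'd' = {T1}  orig:{}
  T[2,3] 'bd' = {A}

Original NTs in T[2,3] deriving "bd": ["A"]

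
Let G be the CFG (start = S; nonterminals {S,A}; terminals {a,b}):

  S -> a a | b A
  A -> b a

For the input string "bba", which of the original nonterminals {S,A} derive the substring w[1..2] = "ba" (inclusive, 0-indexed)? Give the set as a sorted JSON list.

Convert to CNF:
  S -> T0 A | T1 T1
  A -> T0 T1
  T0 -> b
  T1 -> a

CYK fill (cells [i..j] with 1 ≤ i ≤ j ≤ 2 only):
  [1..1]={T0}  "b"  orig:{}
  [2..2]={T1}  "a"  orig:{}
  [1..2]={A}  "ba"

Original NTs in T[1,2] deriving "ba": ["A"]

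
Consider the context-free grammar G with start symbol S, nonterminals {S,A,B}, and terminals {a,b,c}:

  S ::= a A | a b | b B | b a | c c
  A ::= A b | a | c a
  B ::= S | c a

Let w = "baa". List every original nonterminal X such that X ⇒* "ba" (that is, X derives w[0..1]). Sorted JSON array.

Convert to CNF:
  S -> T0 B | T0 T2 | T1 T1 | T2 A | T2 T0
  A -> A T0 | T1 T2 | a
  B -> T0 B | T0 T2 | T1 T1 | T1 T2 | T2 A | T2 T0
  T0 -> b
  T1 -> c
  T2 -> a

CYK table (by increasing span) — only the sub-triangle for w[0..1]:
  [0..0]={T0}  "b"  orig:{}
  [1..1]={A,T2}  "a"  orig:{A}
  [0..1]={B,S}  "ba"

Original NTs in T[0,1] deriving "ba": ["B", "S"]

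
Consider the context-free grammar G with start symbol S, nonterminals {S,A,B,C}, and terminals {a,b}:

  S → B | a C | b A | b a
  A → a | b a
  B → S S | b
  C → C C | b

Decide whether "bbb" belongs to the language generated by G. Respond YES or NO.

CNF form of G:
  S -> S S | T0 A | T0 T1 | T1 C | b
  A -> T0 T1 | a
  B -> S S | b
  C -> C C | b
  T0 -> b
  T1 -> a

CYK fill:
  [0..0]={B,C,S,T0}  "b"  orig:{B,C,S}
  [1..1]={B,C,S,T0}  "b"  orig:{B,C,S}
  [2..2]={B,C,S,T0}  "b"  orig:{B,C,S}
  [0..1]={B,C,S}  "bb"
  [1..2]={B,C,S}  "bb"
  [0..2]={B,C,S}  "bbb"

S ∈ T[0,2] ⇒ YES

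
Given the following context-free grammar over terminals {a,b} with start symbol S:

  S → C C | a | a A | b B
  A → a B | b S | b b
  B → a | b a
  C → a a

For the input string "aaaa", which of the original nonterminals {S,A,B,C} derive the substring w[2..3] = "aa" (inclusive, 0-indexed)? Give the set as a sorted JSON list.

Convert to CNF:
  S -> C C | T0 A | T1 B | a
  A -> T0 B | T1 S | T1 T1
  B -> T1 T0 | a
  C -> T0 T0
  T0 -> a
  T1 -> b

Fill CYK table bottom-up, restricted to cells inside w[2..3]:
  [2..2]={B,S,T0}  "a"  orig:{B,S}
  [3..3]={B,S,T0}  "a"  orig:{B,S}
  [2..3]={A,C}  "aa"

Original NTs in T[2,3] deriving "aa": ["A", "C"]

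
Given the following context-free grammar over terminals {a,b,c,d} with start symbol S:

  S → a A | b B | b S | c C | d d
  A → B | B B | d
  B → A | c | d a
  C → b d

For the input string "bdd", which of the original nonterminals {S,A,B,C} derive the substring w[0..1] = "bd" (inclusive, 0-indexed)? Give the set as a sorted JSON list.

CNF form of G:
  S -> T0 T0 | T1 A | T2 B | T2 S | T3 C
  A -> B B | T0 T1 | c | d
  B -> B B | T0 T1 | c | d
  C -> T2 T0
  T0 -> d
  T1 -> a
  T2 -> b
  T3 -> c

CYK table (by increasing span), restricted to cells inside w[0..1]:
  cell(0,0) b: {T2}  orig:{}
  cell(1,1) d: {A,B,T0}  orig:{A,B}
  cell(0,1) bd: {C,S}

Original NTs in T[0,1] deriving "bd": ["C", "S"]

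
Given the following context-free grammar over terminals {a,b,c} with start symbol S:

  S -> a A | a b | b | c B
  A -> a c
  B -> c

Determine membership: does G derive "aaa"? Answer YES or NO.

Convert to CNF:
  S -> T0 A | T0 T2 | T1 B | b
  A -> T0 T1
  B -> c
  T0 -> a
  T1 -> c
  T2 -> b

CYK fill:
  T[0,0] 'a' = {T0}  orig:{}
  T[1,1] 'a' = {T0}  orig:{}
  T[2,2] 'a' = {T0}  orig:{}
  T[0,1] 'aa' = ∅
  T[1,2] 'aa' = ∅
  T[0,2] 'aaa' = ∅

S ∉ T[0,2] ⇒ NO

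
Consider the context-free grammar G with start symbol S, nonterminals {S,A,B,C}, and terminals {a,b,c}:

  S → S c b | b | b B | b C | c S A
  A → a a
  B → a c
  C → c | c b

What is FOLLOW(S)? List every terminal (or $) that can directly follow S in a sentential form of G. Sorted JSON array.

FIRST sets, iterate to fixpoint:
iter 1:
  A via A→a a: +{a}
  B via B→a c: +{a}
  C via C→c: +{c}
  S via S→b: +{b}
  S via S→c S A: +{c}
  FIRST(S)={b,c}  FIRST(A)={a}  FIRST(B)={a}  FIRST(C)={c}
iter 2: — fixpoint
  FIRST(S)={b,c}  FIRST(A)={a}  FIRST(B)={a}  FIRST(C)={c}

Compute FOLLOW by fixpoint:
FOLLOW(S) := {$}
iter 1:
  S→S c b: FOLLOW(S) ⊇ FIRST(c) = {c}; new: +{c}
  S→b B: FOLLOW(B) ⊇ FOLLOW(S) ⊇ {$,c}; new: +{$,c}
  S→b C: FOLLOW(C) ⊇ FOLLOW(S) ⊇ {$,c}; new: +{$,c}
  S→c S A: FOLLOW(S) ⊇ FIRST(A) = {a}; new: +{a}
  S→c S A: FOLLOW(A) ⊇ FOLLOW(S) ⊇ {$,a,c}; new: +{$,a,c}
  S: {$,a,c}  A: {$,a,c}  B: {$,c}  C: {$,c}
iter 2:
  S→b B: FOLLOW(B) ⊇ FOLLOW(S) ⊇ {$,a,c}; new: +{a}
  S→b C: FOLLOW(C) ⊇ FOLLOW(S) ⊇ {$,a,c}; new: +{a}
  S: {$,a,c}  A: {$,a,c}  B: {$,a,c}  C: {$,a,c}
iter 3: done
  S: {$,a,c}  A: {$,a,c}  B: {$,a,c}  C: {$,a,c}

FOLLOW(S) = ["$", "a", "c"]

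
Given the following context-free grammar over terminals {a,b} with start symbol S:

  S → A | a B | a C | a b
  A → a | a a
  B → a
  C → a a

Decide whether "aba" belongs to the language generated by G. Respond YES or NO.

CNF form of G:
  S -> T0 B | T0 C | T0 T0 | T0 T1 | a
  A -> T0 T0 | a
  B -> a
  C -> T0 T0
  T0 -> a
  T1 -> b

Fill CYK table bottom-up:
  T[0,0] 'a' = {A,B,S,T0}  orig:{A,B,S}
  T[1,1] 'b' = {T1}  orig:{}
  T[2,2] 'a' = {A,B,S,T0}  orig:{A,B,S}
  T[0,1] 'ab' = {S}
  T[1,2] 'ba' = ∅
  T[0,2] 'aba' = ∅

S ∉ T[0,2] ⇒ NO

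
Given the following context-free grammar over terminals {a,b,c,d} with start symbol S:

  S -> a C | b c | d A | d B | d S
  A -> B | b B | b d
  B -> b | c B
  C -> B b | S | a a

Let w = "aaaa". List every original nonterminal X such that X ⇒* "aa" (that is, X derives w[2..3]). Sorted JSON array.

Convert to CNF:
  S -> T0 T2 | T1 A | T1 B | T1 S | T3 C
  A -> T0 B | T0 T1 | T2 B | b
  B -> T2 B | b
  C -> B T0 | T0 T2 | T1 A | T1 B | T1 S | T3 C | T3 T3
  T0 -> b
  T1 -> d
  T2 -> c
  T3 -> a

Fill CYK table bottom-up, restricted to cells inside w[2..3]:
  cell(2,2) a: {T3}  orig:{}
  cell(3,3) a: {T3}  orig:{}
  cell(2,3) aa: {C}

Original NTs in T[2,3] deriving "aa": ["C"]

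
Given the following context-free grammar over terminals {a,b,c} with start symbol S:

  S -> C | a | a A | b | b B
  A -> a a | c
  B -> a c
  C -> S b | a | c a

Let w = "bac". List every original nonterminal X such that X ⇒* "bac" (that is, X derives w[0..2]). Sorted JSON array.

Convert to CNF:
  S -> S T2 | T0 A | T1 T0 | T2 B | a | b
  A -> T0 T0 | c
  B -> T0 T1
  C -> S T2 | T1 T0 | a
  T0 -> a
  T1 -> c
  T2 -> b

CYK table (by increasing span), restricted to cells inside w[0..2]:
  [0..0]={S,T2}  "b"  orig:{S}
  [1..1]={C,S,T0}  "a"  orig:{C,S}
  [2..2]={A,T1}  "c"  orig:{A}
  [0..1]=∅  "ba"
  [1..2]={B,S}  "ac"
  [0..2]={S}  "bac"

Original NTs in T[0,2] deriving "bac": ["S"]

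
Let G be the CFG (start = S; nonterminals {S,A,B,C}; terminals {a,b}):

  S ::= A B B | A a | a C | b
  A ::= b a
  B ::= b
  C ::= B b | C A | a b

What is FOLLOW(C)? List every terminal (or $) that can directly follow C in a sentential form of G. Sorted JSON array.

FIRST sets, iterate to fixpoint:
round 1:
  A via A→b a: +{b}
  B via B→b: +{b}
  C via C→B b: +{b}
  C via C→a b: +{a}
  S via S→A B B: +{b}
  S via S→a C: +{a}
  FIRST[S]={a,b}  FIRST[A]={b}  FIRST[B]={b}  FIRST[C]={a,b}
round 2: — fixpoint
  FIRST[S]={a,b}  FIRST[A]={b}  FIRST[B]={b}  FIRST[C]={a,b}

Compute FOLLOW by fixpoint:
initialize: $ ∈ FOLLOW(S)
round 1:
  C→B b: FOLLOW(B) ⊇ FIRST(b) = {b}; new: +{b}
  C→C A: FOLLOW(C) ⊇ FIRST(A) = {b}; new: +{b}
  C→C A: FOLLOW(A) ⊇ FOLLOW(C) ⊇ {b}; new: +{b}
  S→A B B: FOLLOW(B) ⊇ FOLLOW(S) ⊇ {$}; new: +{$}
  S→A a: FOLLOW(A) ⊇ FIRST(a) = {a}; new: +{a}
  S→a C: FOLLOW(C) ⊇ FOLLOW(S) ⊇ {$}; new: +{$}
  FOLLOW[S]={$}  FOLLOW[A]={a,b}  FOLLOW[B]={$,b}  FOLLOW[C]={$,b}
round 2:
  C→C A: FOLLOW(A) ⊇ FOLLOW(C) ⊇ {$,b}; new: +{$}
  FOLLOW[S]={$}  FOLLOW[A]={$,a,b}  FOLLOW[B]={$,b}  FOLLOW[C]={$,b}
round 3: (no change)
  FOLLOW[S]={$}  FOLLOW[A]={$,a,b}  FOLLOW[B]={$,b}  FOLLOW[C]={$,b}

FOLLOW(C) = ["$", "b"]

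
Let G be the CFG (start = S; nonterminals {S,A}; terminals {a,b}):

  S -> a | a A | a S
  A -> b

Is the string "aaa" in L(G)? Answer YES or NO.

CNF form of G:
  S -> T0 A | T0 S | a
  A -> b
  T0 -> a

CYK fill:
  T[0,0] 'a' = {S,T0}  orig:{S}
  T[1,1] 'a' = {S,T0}  orig:{S}
  T[2,2] 'a' = {S,T0}  orig:{S}
  T[0,1] 'aa' = {S}
  T[1,2] 'aa' = {S}
  T[0,2] 'aaa' = {S}

S ∈ T[0,2] ⇒ YES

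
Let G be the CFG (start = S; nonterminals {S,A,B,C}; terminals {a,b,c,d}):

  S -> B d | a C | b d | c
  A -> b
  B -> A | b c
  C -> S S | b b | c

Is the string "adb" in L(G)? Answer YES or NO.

Convert to CNF:
  S -> B T2 | T0 T2 | T3 C | c
  A -> b
  B -> T0 T1 | b
  C -> S S | T0 T0 | c
  T0 -> b
  T1 -> c
  T2 -> d
  T3 -> a

CYK fill:
  [0..0]={T3}  "a"  orig:{}
  [1..1]={T2}  "d"  orig:{}
  [2..2]={A,B,T0}  "b"  orig:{A,B}
  [0..1]=∅  "ad"
  [1..2]=∅  "db"
  [0..2]=∅  "adb"

S ∉ T[0,2] ⇒ NO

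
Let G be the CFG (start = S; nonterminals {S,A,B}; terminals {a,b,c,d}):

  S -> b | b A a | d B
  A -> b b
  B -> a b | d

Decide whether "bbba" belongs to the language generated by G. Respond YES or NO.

CNF form of G:
  S -> T0 X3 | T2 B | b
  A -> T0 T0
  B -> T1 T0 | d
  T0 -> b
  T1 -> a
  T2 -> d
  X3 -> A T1

CYK fill:
  T[0,0] 'b' = {S,T0}  orig:{S}
  T[1,1] 'b' = {S,T0}  orig:{S}
  T[2,2] 'b' = {S,T0}  orig:{S}
  T[3,3] 'a' = {T1}  orig:{}
  T[0,1] 'bb' = {A}
  T[1,2] 'bb' = {A}
  T[2,3] 'ba' = ∅
  T[0,2] 'bbb' = ∅
  T[1,3] 'bba' = {X3}  orig:{}
  T[0,3] 'bbba' = {S}

S ∈ T[0,3] ⇒ YES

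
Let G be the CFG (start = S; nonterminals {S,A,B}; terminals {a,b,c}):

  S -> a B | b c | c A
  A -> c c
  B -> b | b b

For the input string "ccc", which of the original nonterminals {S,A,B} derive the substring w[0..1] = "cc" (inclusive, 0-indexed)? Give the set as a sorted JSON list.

CNF form of G:
  S -> T0 A | T1 T0 | T2 B
  A -> T0 T0
  B -> T1 T1 | b
  T0 -> c
  T1 -> b
  T2 -> a

Fill CYK table bottom-up, restricted to cells inside w[0..1]:
  cell(0,0) c: {T0}  orig:{}
  cell(1,1) c: {T0}  orig:{}
  cell(0,1) cc: {A}

Original NTs in T[0,1] deriving "cc": ["A"]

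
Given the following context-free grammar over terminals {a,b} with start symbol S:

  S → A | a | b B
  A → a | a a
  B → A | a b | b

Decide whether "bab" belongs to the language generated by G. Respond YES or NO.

Convert to CNF:
  S -> T0 T0 | T1 B | a
  A -> T0 T0 | a
  B -> T0 T0 | T0 T1 | a | b
  T0 -> a
  T1 -> b

Fill CYK table bottom-up:
  T[0,0] 'b' = {B,T1}  orig:{B}
  T[1,1] 'a' = {A,B,S,T0}  orig:{A,B,S}
  T[2,2] 'b' = {B,T1}  orig:{B}
  T[0,1] 'ba' = {S}
  T[1,2] 'ab' = {B}
  T[0,2] 'bab' = {S}

S ∈ T[0,2] ⇒ YES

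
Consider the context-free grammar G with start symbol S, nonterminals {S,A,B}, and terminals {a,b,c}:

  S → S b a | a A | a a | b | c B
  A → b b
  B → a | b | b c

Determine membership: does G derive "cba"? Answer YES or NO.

CNF form of G:
  S -> S X3 | T1 B | T2 A | T2 T2 | b
  A -> T0 T0
  B -> T0 T1 | a | b
  T0 -> b
  T1 -> c
  T2 -> a
  X3 -> T0 T2

CYK table (by increasing span):
  cell(0,0) c: {T1}  orig:{}
  cell(1,1) b: {B,S,T0}  orig:{B,S}
  cell(2,2) a: {B,T2}  orig:{B}
  cell(0,1) cb: {S}
  cell(1,2) ba: {X3}  orig:{}
  cell(0,2) cba: ∅

S ∉ T[0,2] ⇒ NO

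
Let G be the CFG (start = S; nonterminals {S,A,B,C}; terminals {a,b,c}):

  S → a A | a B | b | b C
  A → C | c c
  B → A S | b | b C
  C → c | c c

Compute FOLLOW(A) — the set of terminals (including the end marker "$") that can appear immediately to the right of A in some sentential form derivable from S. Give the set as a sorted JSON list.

Compute FIRST by fixpoint:
iter 1:
  A via A→c c: +{c}
  B via B→A S: +{c}
  B via B→b: +{b}
  C via C→c: +{c}
  S via S→a A: +{a}
  S via S→b: +{b}
  FIRST(S)={a,b}  FIRST(A)={c}  FIRST(B)={b,c}  FIRST(C)={c}
iter 2: (stable)
  FIRST(S)={a,b}  FIRST(A)={c}  FIRST(B)={b,c}  FIRST(C)={c}

FOLLOW iteration:
FOLLOW(S) := {$}
pass 1:
  B→A S: FOLLOW(A) ⊇ FIRST(S) = {a,b}; new: +{a,b}
  S→a A: FOLLOW(A) ⊇ FOLLOW(S) ⊇ {$}; new: +{$}
  S→a B: FOLLOW(B) ⊇ FOLLOW(S) ⊇ {$}; new: +{$}
  S→b C: FOLLOW(C) ⊇ FOLLOW(S) ⊇ {$}; new: +{$}
  FOLLOW(S)={$}  FOLLOW(A)={$,a,b}  FOLLOW(B)={$}  FOLLOW(C)={$}
pass 2:
  A→C: FOLLOW(C) ⊇ FOLLOW(A) ⊇ {$,a,b}; new: +{a,b}
  FOLLOW(S)={$}  FOLLOW(A)={$,a,b}  FOLLOW(B)={$}  FOLLOW(C)={$,a,b}
pass 3: (no change)
  FOLLOW(S)={$}  FOLLOW(A)={$,a,b}  FOLLOW(B)={$}  FOLLOW(C)={$,a,b}

FOLLOW(A) = ["$", "a", "b"]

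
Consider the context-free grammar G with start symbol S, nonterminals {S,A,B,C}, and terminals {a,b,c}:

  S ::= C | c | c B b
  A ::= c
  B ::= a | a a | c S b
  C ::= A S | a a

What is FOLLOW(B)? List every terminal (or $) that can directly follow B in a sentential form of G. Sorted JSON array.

FIRST sets, iterate to fixpoint:
iter 1:
  A via A→c: +{c}
  B via B→a: +{a}
  B via B→c S b: +{c}
  C via C→A S: +{c}
  C via C→a a: +{a}
  S via S→C: +{a,c}
  S: {a,c}  A: {c}  B: {a,c}  C: {a,c}
iter 2: (no change)
  S: {a,c}  A: {c}  B: {a,c}  C: {a,c}

FOLLOW iteration:
FOLLOW(S) := {$}
iter 1:
  B→c S b: FOLLOW(S) ⊇ FIRST(b) = {b}; new: +{b}
  C→A S: FOLLOW(A) ⊇ FIRST(S) = {a,c}; new: +{a,c}
  S→C: FOLLOW(C) ⊇ FOLLOW(S) ⊇ {$,b}; new: +{$,b}
  S→c B b: FOLLOW(B) ⊇ FIRST(b) = {b}; new: +{b}
  S: {$,b}  A: {a,c}  B: {b}  C: {$,b}
iter 2: — fixpoint
  S: {$,b}  A: {a,c}  B: {b}  C: {$,b}

FOLLOW(B) = ["b"]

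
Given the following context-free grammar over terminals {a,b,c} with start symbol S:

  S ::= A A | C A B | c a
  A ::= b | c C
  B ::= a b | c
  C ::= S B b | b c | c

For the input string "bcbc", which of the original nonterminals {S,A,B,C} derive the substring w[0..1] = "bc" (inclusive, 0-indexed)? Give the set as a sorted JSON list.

Convert to CNF:
  S -> A A | C X4 | T0 T1
  A -> T0 C | b
  B -> T1 T2 | c
  C -> S X3 | T2 T0 | c
  T0 -> c
  T1 -> a
  T2 -> b
  X3 -> B T2
  X4 -> A B

Fill CYK table bottom-up — only the sub-triangle for w[0..1]:
  cell(0,0) b: {A,T2}  orig:{A}
  cell(1,1) c: {B,C,T0}  orig:{B,C}
  cell(0,1) bc: {C,X4}  orig:{C}

Original NTs in T[0,1] deriving "bc": ["C"]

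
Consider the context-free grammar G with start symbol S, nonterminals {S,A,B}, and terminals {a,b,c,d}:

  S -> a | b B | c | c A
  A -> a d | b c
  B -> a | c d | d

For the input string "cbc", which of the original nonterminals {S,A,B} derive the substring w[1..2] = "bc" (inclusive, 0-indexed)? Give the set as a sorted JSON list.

Convert to CNF:
  S -> T2 B | T3 A | a | c
  A -> T0 T1 | T2 T3
  B -> T3 T1 | a | d
  T0 -> a
  T1 -> d
  T2 -> b
  T3 -> c

Fill CYK table bottom-up (cells [i..j] with 1 ≤ i ≤ j ≤ 2 only):
  T[1,1] 'b' = {T2}  orig:{}
  T[2,2] 'c' = {S,T3}  orig:{S}
  T[1,2] 'bc' = {A}

Original NTs in T[1,2] deriving "bc": ["A"]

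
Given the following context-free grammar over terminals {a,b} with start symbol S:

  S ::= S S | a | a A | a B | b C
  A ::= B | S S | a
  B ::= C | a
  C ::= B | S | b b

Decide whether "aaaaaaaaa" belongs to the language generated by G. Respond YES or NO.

CNF form of G:
  S -> S S | T0 A | T0 B | T1 C | a
  A -> S S | T0 A | T0 B | T1 C | T1 T1 | a
  B -> S S | T0 A | T0 B | T1 C | T1 T1 | a
  C -> S S | T0 A | T0 B | T1 C | T1 T1 | a
  T0 -> a
  T1 -> b

CYK fill:
  [0..0]={A,B,C,S,T0}  "a"  orig:{A,B,C,S}
  [1..1]={A,B,C,S,T0}  "a"  orig:{A,B,C,S}
  [2..2]={A,B,C,S,T0}  "a"  orig:{A,B,C,S}
  [3..3]={A,B,C,S,T0}  "a"  orig:{A,B,C,S}
  [4..4]={A,B,C,S,T0}  "a"  orig:{A,B,C,S}
  [5..5]={A,B,C,S,T0}  "a"  orig:{A,B,C,S}
  [6..6]={A,B,C,S,T0}  "a"  orig:{A,B,C,S}
  [7..7]={A,B,C,S,T0}  "a"  orig:{A,B,C,S}
  [8..8]={A,B,C,S,T0}  "a"  orig:{A,B,C,S}
  [0..1]={A,B,C,S}  "aa"
  [1..2]={A,B,C,S}  "aa"
  [2..3]={A,B,C,S}  "aa"
  [3..4]={A,B,C,S}  "aa"
  [4..5]={A,B,C,S}  "aa"
  [5..6]={A,B,C,S}  "aa"
  [6..7]={A,B,C,S}  "aa"
  [7..8]={A,B,C,S}  "aa"
  [0..2]={A,B,C,S}  "aaa"
  [1..3]={A,B,C,S}  "aaa"
  [2..4]={A,B,C,S}  "aaa"
  [3..5]={A,B,C,S}  "aaa"
  [4..6]={A,B,C,S}  "aaa"
  [5..7]={A,B,C,S}  "aaa"
  [6..8]={A,B,C,S}  "aaa"
  [0..3]={A,B,C,S}  "aaaa"
  [1..4]={A,B,C,S}  "aaaa"
  [2..5]={A,B,C,S}  "aaaa"
  [3..6]={A,B,C,S}  "aaaa"
  [4..7]={A,B,C,S}  "aaaa"
  [5..8]={A,B,C,S}  "aaaa"
  [0..4]={A,B,C,S}  "aaaaa"
  [1..5]={A,B,C,S}  "aaaaa"
  [2..6]={A,B,C,S}  "aaaaa"
  [3..7]={A,B,C,S}  "aaaaa"
  [4..8]={A,B,C,S}  "aaaaa"
  [0..5]={A,B,C,S}  "aaaaaa"
  [1..6]={A,B,C,S}  "aaaaaa"
  [2..7]={A,B,C,S}  "aaaaaa"
  [3..8]={A,B,C,S}  "aaaaaa"
  [0..6]={A,B,C,S}  "aaaaaaa"
  [1..7]={A,B,C,S}  "aaaaaaa"
  [2..8]={A,B,C,S}  "aaaaaaa"
  [0..7]={A,B,C,S}  "aaaaaaaa"
  [1..8]={A,B,C,S}  "aaaaaaaa"
  [0..8]={A,B,C,S}  "aaaaaaaaa"

S ∈ T[0,8] ⇒ YES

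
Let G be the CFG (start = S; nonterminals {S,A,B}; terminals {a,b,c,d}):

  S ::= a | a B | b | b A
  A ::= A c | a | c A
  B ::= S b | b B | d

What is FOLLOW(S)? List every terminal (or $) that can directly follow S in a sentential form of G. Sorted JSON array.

FIRST sets, iterate to fixpoint:
round 1:
  A via A→a: +{a}
  A via A→c A: +{c}
  B via B→b B: +{b}
  B via B→d: +{d}
  S via S→a: +{a}
  S via S→b: +{b}
  FIRST[S]={a,b}  FIRST[A]={a,c}  FIRST[B]={b,d}
round 2:
  B via B→S b: +{a}
  FIRST[S]={a,b}  FIRST[A]={a,c}  FIRST[B]={a,b,d}
round 3: done
  FIRST[S]={a,b}  FIRST[A]={a,c}  FIRST[B]={a,b,d}

FOLLOW iteration:
FOLLOW(S) := {$}
[1]
  A→A c: FOLLOW(A) ⊇ FIRST(c) = {c}; new: +{c}
  B→S b: FOLLOW(S) ⊇ FIRST(b) = {b}; new: +{b}
  S→a B: FOLLOW(B) ⊇ FOLLOW(S) ⊇ {$,b}; new: +{$,b}
  S→b A: FOLLOW(A) ⊇ FOLLOW(S) ⊇ {$,b}; new: +{$,b}
  FOLLOW[S]={$,b}  FOLLOW[A]={$,b,c}  FOLLOW[B]={$,b}
[2] — fixpoint
  FOLLOW[S]={$,b}  FOLLOW[A]={$,b,c}  FOLLOW[B]={$,b}

FOLLOW(S) = ["$", "b"]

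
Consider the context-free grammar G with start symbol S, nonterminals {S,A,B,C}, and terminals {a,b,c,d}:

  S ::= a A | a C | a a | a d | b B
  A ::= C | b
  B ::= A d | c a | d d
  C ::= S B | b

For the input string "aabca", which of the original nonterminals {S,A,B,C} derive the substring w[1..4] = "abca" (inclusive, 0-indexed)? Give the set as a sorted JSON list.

Convert to CNF:
  S -> T2 A | T2 C | T2 T0 | T2 T2 | T3 B
  A -> S B | b
  B -> A T0 | T0 T0 | T1 T2
  C -> S B | b
  T0 -> d
  T1 -> c
  T2 -> a
  T3 -> b

CYK fill, restricted to cells inside w[1..4]:
  cell(1,1) a: {T2}  orig:{}
  cell(2,2) b: {A,C,T3}  orig:{A,C}
  cell(3,3) c: {T1}  orig:{}
  cell(4,4) a: {T2}  orig:{}
  cell(1,2) ab: {S}
  cell(2,3) bc: ∅
  cell(3,4) ca: {B}
  cell(1,3) abc: ∅
  cell(2,4) bca: {S}
  cell(1,4) abca: {A,C}

Original NTs in T[1,4] deriving "abca": ["A", "C"]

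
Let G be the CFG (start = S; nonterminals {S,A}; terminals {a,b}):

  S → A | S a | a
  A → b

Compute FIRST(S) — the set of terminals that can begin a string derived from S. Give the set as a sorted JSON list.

Compute FIRST by fixpoint:
pass 1:
  A via A→b: +{b}
  S via S→A: +{b}
  S via S→a: +{a}
  FIRST[S]={a,b}  FIRST[A]={b}
pass 2: — fixpoint
  FIRST[S]={a,b}  FIRST[A]={b}

FIRST(S) = ["a", "b"]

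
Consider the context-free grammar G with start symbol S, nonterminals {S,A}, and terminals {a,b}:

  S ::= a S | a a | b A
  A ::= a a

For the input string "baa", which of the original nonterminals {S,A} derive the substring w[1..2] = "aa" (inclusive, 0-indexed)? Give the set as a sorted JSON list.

CNF form of G:
  S -> T0 S | T0 T0 | T1 A
  A -> T0 T0
  T0 -> a
  T1 -> b

CYK table (by increasing span) — only the sub-triangle for w[1..2]:
  T[1,1] 'a' = {T0}  orig:{}
  T[2,2] 'a' = {T0}  orig:{}
  T[1,2] 'aa' = {A,S}

Original NTs in T[1,2] deriving "aa": ["A", "S"]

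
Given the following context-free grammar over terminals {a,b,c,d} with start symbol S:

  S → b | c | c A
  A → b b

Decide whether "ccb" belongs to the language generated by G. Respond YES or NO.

Convert to CNF:
  S -> T1 A | b | c
  A -> T0 T0
  T0 -> b
  T1 -> c

CYK table (by increasing span):
  [0..0]={S,T1}  "c"  orig:{S}
  [1..1]={S,T1}  "c"  orig:{S}
  [2..2]={S,T0}  "b"  orig:{S}
  [0..1]=∅  "cc"
  [1..2]=∅  "cb"
  [0..2]=∅  "ccb"

S ∉ T[0,2] ⇒ NO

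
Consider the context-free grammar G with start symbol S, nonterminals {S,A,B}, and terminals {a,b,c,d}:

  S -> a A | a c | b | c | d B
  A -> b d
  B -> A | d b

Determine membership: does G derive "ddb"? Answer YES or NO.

CNF form of G:
  S -> T1 B | T2 A | T2 T3 | b | c
  A -> T0 T1
  B -> T0 T1 | T1 T0
  T0 -> b
  T1 -> d
  T2 -> a
  T3 -> c

Fill CYK table bottom-up:
  T[0,0] 'd' = {T1}  orig:{}
  T[1,1] 'd' = {T1}  orig:{}
  T[2,2] 'b' = {S,T0}  orig:{S}
  T[0,1] 'dd' = ∅
  T[1,2] 'db' = {B}
  T[0,2] 'ddb' = {S}

S ∈ T[0,2] ⇒ YES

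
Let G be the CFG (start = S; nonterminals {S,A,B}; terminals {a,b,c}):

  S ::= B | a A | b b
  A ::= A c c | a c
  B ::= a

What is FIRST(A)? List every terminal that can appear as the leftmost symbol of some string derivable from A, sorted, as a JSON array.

Compute FIRST by fixpoint:
pass 1:
  A via A→a c: +{a}
  B via B→a: +{a}
  S via S→B: +{a}
  S via S→b b: +{b}
  S: {a,b}  A: {a}  B: {a}
pass 2: done
  S: {a,b}  A: {a}  B: {a}

FIRST(A) = ["a"]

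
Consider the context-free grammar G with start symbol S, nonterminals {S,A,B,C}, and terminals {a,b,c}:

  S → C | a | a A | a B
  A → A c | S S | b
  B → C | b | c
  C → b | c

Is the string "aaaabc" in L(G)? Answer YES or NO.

Convert to CNF:
  S -> T1 A | T1 B | a | b | c
  A -> A T0 | S S | b
  B -> b | c
  C -> b | c
  T0 -> c
  T1 -> a

Fill CYK table bottom-up:
  cell(0,0) a: {S,T1}  orig:{S}
  cell(1,1) a: {S,T1}  orig:{S}
  cell(2,2) a: {S,T1}  orig:{S}
  cell(3,3) a: {S,T1}  orig:{S}
  cell(4,4) b: {A,B,C,S}
  cell(5,5) c: {B,C,S,T0}  orig:{B,C,S}
  cell(0,1) aa: {A}
  cell(1,2) aa: {A}
  cell(2,3) aa: {A}
  cell(3,4) ab: {A,S}
  cell(4,5) bc: {A}
  cell(0,2) aaa: {S}
  cell(1,3) aaa: {S}
  cell(2,4) aab: {A,S}
  cell(3,5) abc: {A,S}
  cell(0,3) aaaa: {A}
  cell(1,4) aaab: {A,S}
  cell(2,5) aabc: {A,S}
  cell(0,4) aaaab: {A,S}
  cell(1,5) aaabc: {A,S}
  cell(0,5) aaaabc: {A,S}

S ∈ T[0,5] ⇒ YES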